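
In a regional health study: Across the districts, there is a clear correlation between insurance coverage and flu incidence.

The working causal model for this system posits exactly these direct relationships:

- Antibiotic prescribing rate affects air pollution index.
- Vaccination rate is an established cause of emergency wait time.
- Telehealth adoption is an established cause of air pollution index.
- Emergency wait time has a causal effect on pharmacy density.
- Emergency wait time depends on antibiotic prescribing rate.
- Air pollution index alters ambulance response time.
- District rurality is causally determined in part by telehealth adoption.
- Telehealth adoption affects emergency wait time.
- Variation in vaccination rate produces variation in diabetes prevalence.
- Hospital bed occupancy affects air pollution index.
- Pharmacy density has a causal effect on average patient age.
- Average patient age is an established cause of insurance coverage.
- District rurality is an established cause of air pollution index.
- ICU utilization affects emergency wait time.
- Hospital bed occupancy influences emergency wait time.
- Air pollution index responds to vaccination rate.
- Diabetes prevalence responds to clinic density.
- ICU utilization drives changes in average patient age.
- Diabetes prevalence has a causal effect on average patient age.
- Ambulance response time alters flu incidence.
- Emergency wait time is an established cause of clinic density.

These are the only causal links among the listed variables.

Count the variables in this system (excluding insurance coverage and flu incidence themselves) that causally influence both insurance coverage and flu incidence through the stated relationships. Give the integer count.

The common causes are: antibiotic prescribing rate (to insurance coverage via antibiotic prescribing rate → emergency wait time → pharmacy density → average patient age → insurance coverage; to flu incidence via antibiotic prescribing rate → air pollution index → ambulance response time → flu incidence); hospital bed occupancy (to insurance coverage via hospital bed occupancy → emergency wait time → pharmacy density → average patient age → insurance coverage; to flu incidence via hospital bed occupancy → air pollution index → ambulance response time → flu incidence); telehealth adoption (to insurance coverage via telehealth adoption → emergency wait time → pharmacy density → average patient age → insurance coverage; to flu incidence via telehealth adoption → air pollution index → ambulance response time → flu incidence); vaccination rate (to insurance coverage via vaccination rate → diabetes prevalence → average patient age → insurance coverage; to flu incidence via vaccination rate → air pollution index → ambulance response time → flu incidence).
Every other variable lacks a causal path to at least one of insurance coverage and flu incidence.

4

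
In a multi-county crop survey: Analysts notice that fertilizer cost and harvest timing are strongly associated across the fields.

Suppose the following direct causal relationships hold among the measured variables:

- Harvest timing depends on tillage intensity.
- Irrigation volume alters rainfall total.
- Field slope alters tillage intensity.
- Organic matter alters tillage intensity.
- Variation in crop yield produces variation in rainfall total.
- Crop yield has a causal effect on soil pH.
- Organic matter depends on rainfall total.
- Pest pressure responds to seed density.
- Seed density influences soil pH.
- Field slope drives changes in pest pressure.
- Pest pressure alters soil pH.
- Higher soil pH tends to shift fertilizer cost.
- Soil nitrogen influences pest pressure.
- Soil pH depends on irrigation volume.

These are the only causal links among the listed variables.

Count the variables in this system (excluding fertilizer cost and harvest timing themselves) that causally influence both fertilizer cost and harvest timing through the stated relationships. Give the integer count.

The common causes are: crop yield (to fertilizer cost via crop yield → soil pH → fertilizer cost; to harvest timing via crop yield → rainfall total → organic matter → tillage intensity → harvest timing); field slope (to fertilizer cost via field slope → pest pressure → soil pH → fertilizer cost; to harvest timing via field slope → tillage intensity → harvest timing); irrigation volume (to fertilizer cost via irrigation volume → soil pH → fertilizer cost; to harvest timing via irrigation volume → rainfall total → organic matter → tillage intensity → harvest timing).
Every other variable lacks a causal path to at least one of fertilizer cost and harvest timing.

3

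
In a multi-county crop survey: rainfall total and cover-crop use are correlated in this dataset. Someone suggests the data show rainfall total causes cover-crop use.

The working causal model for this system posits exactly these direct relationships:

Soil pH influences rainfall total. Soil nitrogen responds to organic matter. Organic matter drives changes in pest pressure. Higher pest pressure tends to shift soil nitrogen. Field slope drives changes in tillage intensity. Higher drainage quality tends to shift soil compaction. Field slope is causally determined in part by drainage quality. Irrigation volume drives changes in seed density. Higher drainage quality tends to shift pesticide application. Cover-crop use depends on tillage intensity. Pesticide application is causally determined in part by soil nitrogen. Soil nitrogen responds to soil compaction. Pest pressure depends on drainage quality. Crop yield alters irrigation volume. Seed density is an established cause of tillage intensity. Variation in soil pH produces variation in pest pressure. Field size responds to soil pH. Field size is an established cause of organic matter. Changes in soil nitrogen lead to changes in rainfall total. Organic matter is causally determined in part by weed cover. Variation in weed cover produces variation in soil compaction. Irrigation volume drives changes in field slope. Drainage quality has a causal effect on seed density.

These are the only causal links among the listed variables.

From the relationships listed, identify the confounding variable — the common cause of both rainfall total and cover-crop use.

drainage quality

Drainage quality has a causal path to rainfall total (drainage quality → soil compaction → soil nitrogen → rainfall total) and a separate causal path to cover-crop use (drainage quality → field slope → tillage intensity → cover-crop use), so it is a common cause of both.
No stated relationship gives rainfall total a causal route to cover-crop use, so the correlation is explained by the shared upstream cause rather than a direct effect.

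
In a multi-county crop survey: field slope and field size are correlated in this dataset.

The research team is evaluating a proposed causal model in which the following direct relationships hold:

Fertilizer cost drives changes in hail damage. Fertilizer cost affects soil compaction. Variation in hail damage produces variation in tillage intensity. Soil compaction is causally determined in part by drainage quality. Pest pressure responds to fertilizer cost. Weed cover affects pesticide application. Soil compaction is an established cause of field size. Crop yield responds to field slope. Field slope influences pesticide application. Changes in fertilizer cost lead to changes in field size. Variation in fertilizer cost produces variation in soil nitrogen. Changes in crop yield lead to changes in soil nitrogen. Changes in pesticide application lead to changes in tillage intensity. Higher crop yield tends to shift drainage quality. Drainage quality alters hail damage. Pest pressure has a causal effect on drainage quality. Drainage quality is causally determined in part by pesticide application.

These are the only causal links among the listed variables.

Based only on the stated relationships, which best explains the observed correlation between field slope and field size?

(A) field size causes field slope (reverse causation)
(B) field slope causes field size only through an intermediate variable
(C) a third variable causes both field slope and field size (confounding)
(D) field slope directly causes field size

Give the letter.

Field slope reaches field size through field slope → crop yield → drainage quality → soil compaction → field size — an indirect causal chain with no direct field slope → field size link. No variable causes both field slope and field size, so confounding is ruled out; the effect is mediated.

B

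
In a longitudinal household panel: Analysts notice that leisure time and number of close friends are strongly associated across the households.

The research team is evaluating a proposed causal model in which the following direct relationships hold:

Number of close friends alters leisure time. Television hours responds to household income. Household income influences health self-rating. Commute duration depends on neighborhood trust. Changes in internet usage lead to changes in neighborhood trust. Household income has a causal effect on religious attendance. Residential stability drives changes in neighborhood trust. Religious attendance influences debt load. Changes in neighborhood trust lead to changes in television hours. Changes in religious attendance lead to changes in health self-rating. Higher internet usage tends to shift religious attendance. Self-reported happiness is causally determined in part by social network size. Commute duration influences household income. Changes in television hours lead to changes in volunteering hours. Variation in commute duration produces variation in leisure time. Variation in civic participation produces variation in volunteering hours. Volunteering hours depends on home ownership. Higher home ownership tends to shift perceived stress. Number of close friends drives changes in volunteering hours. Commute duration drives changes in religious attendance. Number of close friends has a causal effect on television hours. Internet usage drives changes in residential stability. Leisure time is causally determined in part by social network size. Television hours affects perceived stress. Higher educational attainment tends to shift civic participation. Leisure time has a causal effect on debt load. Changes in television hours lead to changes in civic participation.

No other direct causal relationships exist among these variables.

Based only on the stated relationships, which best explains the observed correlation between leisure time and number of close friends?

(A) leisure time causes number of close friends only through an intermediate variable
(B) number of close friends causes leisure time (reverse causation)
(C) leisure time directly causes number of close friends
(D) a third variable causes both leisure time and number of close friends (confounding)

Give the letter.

The stated link runs number of close friends → leisure time; leisure time has no causal path to number of close friends. No variable causes both, so confounding is ruled out. The correlation reflects reverse causation.

B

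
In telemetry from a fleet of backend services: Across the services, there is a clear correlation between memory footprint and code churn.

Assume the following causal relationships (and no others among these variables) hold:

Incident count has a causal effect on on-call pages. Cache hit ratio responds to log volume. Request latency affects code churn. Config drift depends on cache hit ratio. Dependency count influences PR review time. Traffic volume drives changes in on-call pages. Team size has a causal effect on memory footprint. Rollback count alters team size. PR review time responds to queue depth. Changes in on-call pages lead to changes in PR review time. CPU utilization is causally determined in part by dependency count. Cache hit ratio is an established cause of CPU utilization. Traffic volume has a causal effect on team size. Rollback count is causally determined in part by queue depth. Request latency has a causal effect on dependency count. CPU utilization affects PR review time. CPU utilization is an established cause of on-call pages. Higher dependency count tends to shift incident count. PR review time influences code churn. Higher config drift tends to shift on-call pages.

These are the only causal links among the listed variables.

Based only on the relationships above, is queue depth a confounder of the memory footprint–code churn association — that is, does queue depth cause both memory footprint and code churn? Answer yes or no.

yes

Queue depth has a causal path to memory footprint (queue depth → rollback count → team size → memory footprint) and to code churn (queue depth → PR review time → code churn), so it is a common cause of both — a confounder.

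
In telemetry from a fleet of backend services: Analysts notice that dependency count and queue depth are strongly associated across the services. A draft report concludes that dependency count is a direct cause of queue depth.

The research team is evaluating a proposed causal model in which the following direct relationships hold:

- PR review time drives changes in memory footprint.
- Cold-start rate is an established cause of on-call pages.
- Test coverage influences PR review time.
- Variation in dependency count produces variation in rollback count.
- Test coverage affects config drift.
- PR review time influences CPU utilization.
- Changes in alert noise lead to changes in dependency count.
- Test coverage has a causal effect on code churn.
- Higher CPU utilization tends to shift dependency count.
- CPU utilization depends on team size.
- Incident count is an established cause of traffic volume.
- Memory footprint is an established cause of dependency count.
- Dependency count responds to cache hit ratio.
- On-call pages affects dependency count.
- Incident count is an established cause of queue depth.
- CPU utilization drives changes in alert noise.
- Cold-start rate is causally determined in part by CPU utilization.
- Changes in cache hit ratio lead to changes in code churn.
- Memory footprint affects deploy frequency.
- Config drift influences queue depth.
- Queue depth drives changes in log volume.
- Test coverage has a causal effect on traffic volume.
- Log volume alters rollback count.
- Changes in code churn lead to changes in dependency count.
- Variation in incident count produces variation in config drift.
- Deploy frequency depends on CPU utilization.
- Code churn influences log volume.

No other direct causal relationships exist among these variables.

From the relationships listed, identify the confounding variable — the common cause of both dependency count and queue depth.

Test coverage has a causal path to dependency count (test coverage → code churn → dependency count) and a separate causal path to queue depth (test coverage → config drift → queue depth), so it is a common cause of both.
No stated relationship gives dependency count a causal route to queue depth, so the correlation is explained by the shared upstream cause rather than a direct effect.

test coverage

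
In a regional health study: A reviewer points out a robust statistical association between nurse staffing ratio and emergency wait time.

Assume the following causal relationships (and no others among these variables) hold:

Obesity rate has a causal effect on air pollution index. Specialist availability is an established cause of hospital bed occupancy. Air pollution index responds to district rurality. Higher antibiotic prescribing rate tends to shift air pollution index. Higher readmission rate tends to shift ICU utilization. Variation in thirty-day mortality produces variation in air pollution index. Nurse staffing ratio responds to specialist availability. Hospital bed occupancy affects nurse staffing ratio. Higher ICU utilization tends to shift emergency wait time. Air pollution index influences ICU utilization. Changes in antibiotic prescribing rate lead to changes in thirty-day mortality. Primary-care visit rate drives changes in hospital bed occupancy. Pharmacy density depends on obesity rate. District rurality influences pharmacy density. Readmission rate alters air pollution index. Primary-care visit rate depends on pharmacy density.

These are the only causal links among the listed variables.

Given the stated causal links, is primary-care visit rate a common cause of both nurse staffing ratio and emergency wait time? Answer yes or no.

Primary-care visit rate has no stated causal path to emergency wait time. A confounder must cause both variables, so primary-care visit rate does not qualify.

no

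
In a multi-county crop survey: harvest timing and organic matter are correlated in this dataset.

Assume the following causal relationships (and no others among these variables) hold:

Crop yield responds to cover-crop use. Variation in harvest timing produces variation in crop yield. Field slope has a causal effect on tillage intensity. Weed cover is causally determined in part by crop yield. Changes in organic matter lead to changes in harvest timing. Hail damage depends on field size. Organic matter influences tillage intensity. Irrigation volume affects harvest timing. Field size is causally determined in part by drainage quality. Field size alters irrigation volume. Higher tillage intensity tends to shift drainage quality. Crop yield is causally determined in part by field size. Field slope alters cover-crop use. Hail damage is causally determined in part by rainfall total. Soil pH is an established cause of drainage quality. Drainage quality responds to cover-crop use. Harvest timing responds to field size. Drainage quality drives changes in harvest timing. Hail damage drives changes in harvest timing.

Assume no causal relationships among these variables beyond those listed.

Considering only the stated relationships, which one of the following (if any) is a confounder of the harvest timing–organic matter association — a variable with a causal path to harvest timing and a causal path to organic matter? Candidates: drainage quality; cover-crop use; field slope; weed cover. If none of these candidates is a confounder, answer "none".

none

None of the listed candidates has causal paths to both harvest timing and organic matter in the stated relationships, so none is a common cause.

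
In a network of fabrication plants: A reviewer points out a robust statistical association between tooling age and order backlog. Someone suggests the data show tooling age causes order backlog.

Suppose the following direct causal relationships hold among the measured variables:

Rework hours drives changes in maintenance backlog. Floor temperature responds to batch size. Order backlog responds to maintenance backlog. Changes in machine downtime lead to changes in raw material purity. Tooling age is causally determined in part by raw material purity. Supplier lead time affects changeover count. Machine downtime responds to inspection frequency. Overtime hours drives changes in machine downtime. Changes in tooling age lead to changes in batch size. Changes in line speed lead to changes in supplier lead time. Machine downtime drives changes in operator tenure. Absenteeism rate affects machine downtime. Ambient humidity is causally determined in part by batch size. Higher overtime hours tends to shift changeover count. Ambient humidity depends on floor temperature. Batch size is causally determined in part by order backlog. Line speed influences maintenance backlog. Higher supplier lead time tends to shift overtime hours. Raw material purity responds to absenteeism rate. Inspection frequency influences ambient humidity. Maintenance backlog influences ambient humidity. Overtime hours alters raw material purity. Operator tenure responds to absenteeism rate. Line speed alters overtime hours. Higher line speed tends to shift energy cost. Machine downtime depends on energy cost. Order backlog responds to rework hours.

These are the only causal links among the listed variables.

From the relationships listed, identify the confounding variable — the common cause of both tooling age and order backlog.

Line speed has a causal path to tooling age (line speed → overtime hours → raw material purity → tooling age) and a separate causal path to order backlog (line speed → maintenance backlog → order backlog), so it is a common cause of both.
No stated relationship gives tooling age a causal route to order backlog, so the correlation is explained by the shared upstream cause rather than a direct effect.

line speed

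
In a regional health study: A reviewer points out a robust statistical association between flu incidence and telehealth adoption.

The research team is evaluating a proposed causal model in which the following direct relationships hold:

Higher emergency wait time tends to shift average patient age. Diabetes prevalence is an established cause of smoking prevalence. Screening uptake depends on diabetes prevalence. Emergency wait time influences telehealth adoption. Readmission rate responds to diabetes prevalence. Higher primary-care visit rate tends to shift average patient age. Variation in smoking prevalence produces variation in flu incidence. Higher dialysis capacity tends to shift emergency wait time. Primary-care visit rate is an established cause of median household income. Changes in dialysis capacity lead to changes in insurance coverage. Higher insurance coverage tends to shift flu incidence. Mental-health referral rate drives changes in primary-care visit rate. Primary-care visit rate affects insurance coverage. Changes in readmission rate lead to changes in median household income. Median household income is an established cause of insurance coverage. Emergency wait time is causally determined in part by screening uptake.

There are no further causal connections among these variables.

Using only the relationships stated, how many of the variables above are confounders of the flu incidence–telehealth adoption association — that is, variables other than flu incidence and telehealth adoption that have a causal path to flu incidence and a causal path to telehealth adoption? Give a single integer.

The common causes are: diabetes prevalence (to flu incidence via diabetes prevalence → smoking prevalence → flu incidence; to telehealth adoption via diabetes prevalence → screening uptake → emergency wait time → telehealth adoption); dialysis capacity (to flu incidence via dialysis capacity → insurance coverage → flu incidence; to telehealth adoption via dialysis capacity → emergency wait time → telehealth adoption).
Every other variable lacks a causal path to at least one of flu incidence and telehealth adoption.

2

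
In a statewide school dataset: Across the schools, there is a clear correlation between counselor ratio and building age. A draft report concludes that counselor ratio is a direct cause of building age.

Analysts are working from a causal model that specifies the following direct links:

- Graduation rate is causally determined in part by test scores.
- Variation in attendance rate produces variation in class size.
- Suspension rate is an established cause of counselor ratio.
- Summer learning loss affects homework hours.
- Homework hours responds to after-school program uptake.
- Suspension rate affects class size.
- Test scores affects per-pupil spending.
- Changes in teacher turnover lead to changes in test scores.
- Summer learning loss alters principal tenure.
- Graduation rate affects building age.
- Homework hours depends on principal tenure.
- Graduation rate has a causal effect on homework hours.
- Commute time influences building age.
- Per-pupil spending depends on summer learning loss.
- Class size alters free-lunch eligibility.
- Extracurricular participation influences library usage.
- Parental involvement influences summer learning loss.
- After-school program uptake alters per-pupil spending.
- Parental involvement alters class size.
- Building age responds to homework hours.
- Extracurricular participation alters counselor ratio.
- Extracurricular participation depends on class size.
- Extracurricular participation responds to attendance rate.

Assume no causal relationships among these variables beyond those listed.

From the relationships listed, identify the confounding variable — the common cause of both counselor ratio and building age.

Parental involvement has a causal path to counselor ratio (parental involvement → class size → extracurricular participation → counselor ratio) and a separate causal path to building age (parental involvement → summer learning loss → homework hours → building age), so it is a common cause of both.
No stated relationship gives counselor ratio a causal route to building age, so the correlation is explained by the shared upstream cause rather than a direct effect.

parental involvement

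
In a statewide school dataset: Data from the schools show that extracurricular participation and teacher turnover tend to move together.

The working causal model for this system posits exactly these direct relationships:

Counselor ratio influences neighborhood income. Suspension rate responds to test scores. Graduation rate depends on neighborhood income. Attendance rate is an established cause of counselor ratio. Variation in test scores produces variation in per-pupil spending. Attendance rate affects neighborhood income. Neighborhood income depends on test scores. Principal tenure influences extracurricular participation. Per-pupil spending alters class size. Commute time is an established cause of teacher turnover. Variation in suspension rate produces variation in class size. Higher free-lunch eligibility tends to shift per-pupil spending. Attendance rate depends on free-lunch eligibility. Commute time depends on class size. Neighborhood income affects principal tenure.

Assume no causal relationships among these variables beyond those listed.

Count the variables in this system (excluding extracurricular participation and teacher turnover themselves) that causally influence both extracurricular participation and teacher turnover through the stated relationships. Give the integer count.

The common causes are: free-lunch eligibility (to extracurricular participation via free-lunch eligibility → attendance rate → neighborhood income → principal tenure → extracurricular participation; to teacher turnover via free-lunch eligibility → per-pupil spending → class size → commute time → teacher turnover); test scores (to extracurricular participation via test scores → neighborhood income → principal tenure → extracurricular participation; to teacher turnover via test scores → per-pupil spending → class size → commute time → teacher turnover).
Every other variable lacks a causal path to at least one of extracurricular participation and teacher turnover.

2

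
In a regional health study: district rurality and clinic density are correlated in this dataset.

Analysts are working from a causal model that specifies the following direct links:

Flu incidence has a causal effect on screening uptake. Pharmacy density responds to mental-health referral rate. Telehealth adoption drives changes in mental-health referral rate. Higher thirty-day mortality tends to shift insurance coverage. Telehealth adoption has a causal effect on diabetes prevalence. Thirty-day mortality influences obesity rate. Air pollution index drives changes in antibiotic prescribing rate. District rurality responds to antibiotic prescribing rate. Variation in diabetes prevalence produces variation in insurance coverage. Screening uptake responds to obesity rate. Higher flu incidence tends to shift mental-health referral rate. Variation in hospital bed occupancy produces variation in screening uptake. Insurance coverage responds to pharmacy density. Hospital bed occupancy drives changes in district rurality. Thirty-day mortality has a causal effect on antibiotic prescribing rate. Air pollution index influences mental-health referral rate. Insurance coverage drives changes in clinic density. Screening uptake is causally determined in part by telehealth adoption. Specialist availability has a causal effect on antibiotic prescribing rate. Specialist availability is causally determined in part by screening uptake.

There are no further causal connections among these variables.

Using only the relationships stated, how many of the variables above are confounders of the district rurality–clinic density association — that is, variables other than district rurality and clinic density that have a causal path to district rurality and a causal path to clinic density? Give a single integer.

4

The common causes are: air pollution index (to district rurality via air pollution index → antibiotic prescribing rate → district rurality; to clinic density via air pollution index → mental-health referral rate → pharmacy density → insurance coverage → clinic density); flu incidence (to district rurality via flu incidence → screening uptake → specialist availability → antibiotic prescribing rate → district rurality; to clinic density via flu incidence → mental-health referral rate → pharmacy density → insurance coverage → clinic density); telehealth adoption (to district rurality via telehealth adoption → screening uptake → specialist availability → antibiotic prescribing rate → district rurality; to clinic density via telehealth adoption → diabetes prevalence → insurance coverage → clinic density); thirty-day mortality (to district rurality via thirty-day mortality → antibiotic prescribing rate → district rurality; to clinic density via thirty-day mortality → insurance coverage → clinic density).
Every other variable lacks a causal path to at least one of district rurality and clinic density.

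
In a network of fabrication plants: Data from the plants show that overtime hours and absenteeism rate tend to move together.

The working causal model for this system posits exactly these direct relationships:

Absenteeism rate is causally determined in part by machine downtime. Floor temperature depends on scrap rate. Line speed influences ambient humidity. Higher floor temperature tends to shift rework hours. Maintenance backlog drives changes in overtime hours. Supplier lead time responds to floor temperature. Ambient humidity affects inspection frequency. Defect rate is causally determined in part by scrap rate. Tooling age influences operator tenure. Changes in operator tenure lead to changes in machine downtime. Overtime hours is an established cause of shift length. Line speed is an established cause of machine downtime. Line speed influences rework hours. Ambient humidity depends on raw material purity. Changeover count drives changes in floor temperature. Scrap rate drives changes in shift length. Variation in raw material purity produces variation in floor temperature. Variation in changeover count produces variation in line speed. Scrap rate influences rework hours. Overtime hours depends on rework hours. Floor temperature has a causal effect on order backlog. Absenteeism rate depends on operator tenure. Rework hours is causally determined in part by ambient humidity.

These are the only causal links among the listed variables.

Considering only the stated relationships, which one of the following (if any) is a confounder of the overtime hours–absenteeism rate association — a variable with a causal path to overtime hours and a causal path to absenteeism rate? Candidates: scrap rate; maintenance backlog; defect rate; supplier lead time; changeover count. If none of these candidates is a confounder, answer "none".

changeover count

Changeover count causes overtime hours (changeover count → floor temperature → rework hours → overtime hours) and also causes absenteeism rate (changeover count → line speed → machine downtime → absenteeism rate); it is a common cause of both.
Each of the other candidates lacks a causal path to at least one of overtime hours and absenteeism rate, so they do not confound the relationship.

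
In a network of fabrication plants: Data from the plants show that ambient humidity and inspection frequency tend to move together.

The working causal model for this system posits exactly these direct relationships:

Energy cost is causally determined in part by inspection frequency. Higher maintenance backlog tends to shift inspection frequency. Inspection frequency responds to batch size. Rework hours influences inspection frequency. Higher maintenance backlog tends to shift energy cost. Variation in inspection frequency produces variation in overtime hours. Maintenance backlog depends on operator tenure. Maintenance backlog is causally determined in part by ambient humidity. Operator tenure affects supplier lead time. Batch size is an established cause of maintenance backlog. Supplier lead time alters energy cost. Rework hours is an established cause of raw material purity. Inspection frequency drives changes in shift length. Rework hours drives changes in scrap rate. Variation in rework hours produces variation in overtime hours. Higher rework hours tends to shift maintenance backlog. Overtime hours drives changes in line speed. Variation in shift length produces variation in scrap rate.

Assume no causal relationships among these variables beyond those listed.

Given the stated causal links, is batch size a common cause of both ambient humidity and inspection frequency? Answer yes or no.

no

Batch size has no stated causal path to ambient humidity. A confounder must cause both variables, so batch size does not qualify.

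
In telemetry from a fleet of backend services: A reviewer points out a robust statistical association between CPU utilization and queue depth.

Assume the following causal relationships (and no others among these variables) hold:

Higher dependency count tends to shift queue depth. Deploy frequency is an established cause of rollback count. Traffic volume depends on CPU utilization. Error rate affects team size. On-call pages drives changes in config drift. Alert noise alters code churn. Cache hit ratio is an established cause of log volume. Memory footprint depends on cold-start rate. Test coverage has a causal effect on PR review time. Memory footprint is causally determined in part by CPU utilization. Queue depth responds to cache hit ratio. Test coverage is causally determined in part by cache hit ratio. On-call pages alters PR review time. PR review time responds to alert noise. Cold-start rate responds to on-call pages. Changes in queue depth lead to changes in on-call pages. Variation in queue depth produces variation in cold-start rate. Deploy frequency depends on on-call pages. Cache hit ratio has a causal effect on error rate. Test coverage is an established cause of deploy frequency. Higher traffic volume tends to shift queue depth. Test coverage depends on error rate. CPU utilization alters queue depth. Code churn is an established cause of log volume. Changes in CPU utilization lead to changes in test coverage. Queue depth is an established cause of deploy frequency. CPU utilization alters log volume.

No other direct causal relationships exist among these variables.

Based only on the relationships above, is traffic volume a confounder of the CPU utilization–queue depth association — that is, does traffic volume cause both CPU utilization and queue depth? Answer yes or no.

no

Traffic volume has no stated causal path to CPU utilization. A confounder must cause both variables, so traffic volume does not qualify.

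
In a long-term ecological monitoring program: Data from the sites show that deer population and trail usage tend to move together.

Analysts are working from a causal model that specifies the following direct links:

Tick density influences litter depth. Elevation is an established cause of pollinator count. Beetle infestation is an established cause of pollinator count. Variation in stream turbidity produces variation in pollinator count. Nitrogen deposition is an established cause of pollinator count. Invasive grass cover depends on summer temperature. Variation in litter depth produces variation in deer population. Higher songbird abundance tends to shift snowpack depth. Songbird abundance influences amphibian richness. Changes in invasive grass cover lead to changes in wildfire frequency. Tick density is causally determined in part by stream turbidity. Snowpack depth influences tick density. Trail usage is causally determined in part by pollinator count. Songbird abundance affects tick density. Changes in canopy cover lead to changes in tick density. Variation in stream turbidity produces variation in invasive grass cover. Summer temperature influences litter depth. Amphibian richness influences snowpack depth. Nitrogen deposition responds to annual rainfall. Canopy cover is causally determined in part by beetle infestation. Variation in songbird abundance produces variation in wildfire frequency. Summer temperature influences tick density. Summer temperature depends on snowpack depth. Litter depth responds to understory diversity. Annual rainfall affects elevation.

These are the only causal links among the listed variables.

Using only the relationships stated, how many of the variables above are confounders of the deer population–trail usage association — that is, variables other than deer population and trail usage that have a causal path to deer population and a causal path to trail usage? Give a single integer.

2

The common causes are: beetle infestation (to deer population via beetle infestation → canopy cover → tick density → litter depth → deer population; to trail usage via beetle infestation → pollinator count → trail usage); stream turbidity (to deer population via stream turbidity → tick density → litter depth → deer population; to trail usage via stream turbidity → pollinator count → trail usage).
Every other variable lacks a causal path to at least one of deer population and trail usage.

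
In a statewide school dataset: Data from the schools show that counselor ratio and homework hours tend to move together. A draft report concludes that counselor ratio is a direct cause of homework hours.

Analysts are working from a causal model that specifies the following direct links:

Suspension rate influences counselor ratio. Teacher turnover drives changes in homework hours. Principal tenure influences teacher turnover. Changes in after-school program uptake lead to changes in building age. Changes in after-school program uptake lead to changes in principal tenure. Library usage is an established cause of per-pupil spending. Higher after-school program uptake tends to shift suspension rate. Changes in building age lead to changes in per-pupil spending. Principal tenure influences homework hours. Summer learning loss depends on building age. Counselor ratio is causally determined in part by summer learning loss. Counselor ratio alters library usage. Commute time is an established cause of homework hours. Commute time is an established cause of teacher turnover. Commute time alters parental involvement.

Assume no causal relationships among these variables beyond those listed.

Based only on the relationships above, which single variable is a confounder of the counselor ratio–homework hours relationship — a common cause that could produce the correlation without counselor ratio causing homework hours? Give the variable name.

After-school program uptake has a causal path to counselor ratio (after-school program uptake → suspension rate → counselor ratio) and a separate causal path to homework hours (after-school program uptake → principal tenure → homework hours), so it is a common cause of both.
No stated relationship gives counselor ratio a causal route to homework hours, so the correlation is explained by the shared upstream cause rather than a direct effect.

after-school program uptake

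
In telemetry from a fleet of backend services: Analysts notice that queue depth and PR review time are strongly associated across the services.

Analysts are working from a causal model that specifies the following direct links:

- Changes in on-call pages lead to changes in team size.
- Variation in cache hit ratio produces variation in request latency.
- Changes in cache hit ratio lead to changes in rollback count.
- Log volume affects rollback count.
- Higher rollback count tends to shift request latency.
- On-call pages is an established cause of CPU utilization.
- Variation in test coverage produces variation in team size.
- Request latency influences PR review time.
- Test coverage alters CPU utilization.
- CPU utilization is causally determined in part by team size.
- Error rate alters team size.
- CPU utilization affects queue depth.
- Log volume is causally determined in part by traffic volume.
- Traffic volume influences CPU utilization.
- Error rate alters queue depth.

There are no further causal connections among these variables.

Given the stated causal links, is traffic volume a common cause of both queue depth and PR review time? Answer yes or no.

Traffic volume has a causal path to queue depth (traffic volume → CPU utilization → queue depth) and to PR review time (traffic volume → log volume → rollback count → request latency → PR review time), so it is a common cause of both — a confounder.

yes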